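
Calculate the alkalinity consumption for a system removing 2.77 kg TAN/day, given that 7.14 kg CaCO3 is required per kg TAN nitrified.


Alkalinity factor: 7.14 kg CaCO3 consumed per kg TAN nitrified
alk = 2.77 kg TAN * 7.14 = 19.7778 kg CaCO3/day

19.7778 kg CaCO3/day


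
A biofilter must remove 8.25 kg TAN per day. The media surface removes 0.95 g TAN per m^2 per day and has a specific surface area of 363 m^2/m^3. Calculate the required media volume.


A = 8.25*1000 / 0.95 = 8684.2105 m^2
V = 8684.2105 / 363 = 23.9234

23.9234 m^3


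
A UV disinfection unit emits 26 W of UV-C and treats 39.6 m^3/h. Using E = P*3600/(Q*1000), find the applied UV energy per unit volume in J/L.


Energy delivered per hour = 26 W * 3600 s = 93600 J/h
Volume treated per hour = 39.6 m^3/h * 1000 = 39600 L/h
dose = 93600 / 39600 = 2.36364 J/L

2.36364 J/L


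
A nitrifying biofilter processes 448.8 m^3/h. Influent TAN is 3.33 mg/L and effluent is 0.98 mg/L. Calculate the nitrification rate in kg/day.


Concentration drop: TAN_in - TAN_out = 3.33 - 0.98 = 2.35 mg/L
Hourly TAN removed = Q * dTAN = 448.8 m^3/h * 2.35 mg/L = 1054.68 g/h  (m^3/h * mg/L = g/h)
Daily TAN removed = 1054.68 * 24 = 25312.32 g/day
Convert to kg/day: 25312.32 / 1000 = 25.31232 kg/day

25.31232 kg/day


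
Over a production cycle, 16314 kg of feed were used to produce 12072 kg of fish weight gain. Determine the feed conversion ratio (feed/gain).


FCR = feed consumed / weight gained
FCR = 16314 kg / 12072 kg = 1.35139

1.35139


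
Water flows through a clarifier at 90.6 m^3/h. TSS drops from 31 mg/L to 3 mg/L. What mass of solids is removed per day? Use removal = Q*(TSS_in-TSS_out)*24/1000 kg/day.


Concentration drop: TSS_in - TSS_out = 31 - 3 = 28 mg/L
Hourly solids removed = Q * dTSS = 90.6 m^3/h * 28 mg/L = 2536.8 g/h  (m^3/h * mg/L = g/h)
Daily solids removed = 2536.8 * 24 = 60883.2 g/day
Convert g to kg: 60883.2 / 1000 = 60.8832 kg/day

60.8832 kg/day


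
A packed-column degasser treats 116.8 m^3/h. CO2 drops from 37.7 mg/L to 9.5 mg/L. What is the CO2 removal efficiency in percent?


CO2_out / CO2_in = 9.5 / 37.7 = 0.25198939
Fraction remaining = 0.25198939
efficiency = (1 - 0.25198939) * 100 = 74.8011 %

74.8011 %


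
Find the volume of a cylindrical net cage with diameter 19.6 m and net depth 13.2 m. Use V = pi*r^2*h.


r = d/2 = 19.6/2 = 9.8 m
Base area = pi*r^2 = pi*9.8^2 = 301.71856 m^2
Volume = 301.71856 * 13.2 = 3982.68 m^3

3982.68 m^3


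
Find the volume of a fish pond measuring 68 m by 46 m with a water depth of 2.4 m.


Base area = L * W = 68 * 46 = 3128 m^2
Volume = area * depth = 3128 * 2.4 = 7507.2 m^3

7507.2 m^3


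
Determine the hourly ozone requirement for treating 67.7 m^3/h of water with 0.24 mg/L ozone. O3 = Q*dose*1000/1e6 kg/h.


O3 demand (mg/h) = Q * dose * 1000 = 67.7 * 0.24 * 1000 = 16248 mg/h
Convert mg to kg: 16248 / 1e6 = 0.016248 kg/h

0.016248 kg/h


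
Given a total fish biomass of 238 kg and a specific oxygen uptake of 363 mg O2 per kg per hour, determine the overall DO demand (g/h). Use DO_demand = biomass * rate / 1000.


Total O2 consumption (mg/h) = 238 kg * 363 mg/(kg*h) = 86394 mg/h
Convert to g/h: 86394 / 1000 = 86.394 g/h

86.394 g/h


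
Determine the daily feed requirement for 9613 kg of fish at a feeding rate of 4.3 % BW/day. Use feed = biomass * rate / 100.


Feeding rate fraction = 4.3% / 100 = 0.043
Daily feed = 9613 kg * 0.043 = 413.359 kg/day

413.359 kg/day


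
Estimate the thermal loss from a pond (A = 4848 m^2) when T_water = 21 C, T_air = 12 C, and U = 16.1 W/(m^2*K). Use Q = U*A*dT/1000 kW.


Temperature difference dT = 21 - 12 = 9 K
Heat loss (W) = U * A * dT = 16.1 * 4848 * 9 = 702475.2 W
Convert to kW: 702475.2 / 1000 = 702.4752 kW

702.4752 kW


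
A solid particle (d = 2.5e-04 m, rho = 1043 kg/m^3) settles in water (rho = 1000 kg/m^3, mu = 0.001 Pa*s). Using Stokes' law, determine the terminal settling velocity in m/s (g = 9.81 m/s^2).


Density difference: rho_p - rho_f = 1043 - 1000 = 43 kg/m^3
d^2 = (2.5e-04)^2 = 6.25e-08 m^2
Numerator = (rho_p - rho_f) * g * d^2 = 43 * 9.81 * 6.25e-08 = 2.6364375e-05
Denominator = 18 * mu = 18 * 0.001 = 0.018
v_s = 2.6364375e-05 / 0.018 = 0.00146469 m/s
Check: Re = rho_f * v_s * d / mu = 1000 * 0.00146469 * 2.5e-04 / 0.001 = 0.366 < 1, so Stokes' law applies.

0.00146469 m/s


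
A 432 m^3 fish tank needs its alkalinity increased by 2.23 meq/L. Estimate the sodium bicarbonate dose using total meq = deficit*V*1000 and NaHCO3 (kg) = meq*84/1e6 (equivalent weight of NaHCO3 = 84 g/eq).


Tank volume in L = 432 m^3 * 1000 = 432000 L
Total meq required = 2.23 meq/L * 432000 L = 963360 meq
NaHCO3 mass = 963360 meq * 84 mg/meq / 1e6 = 80.9222 kg

80.9222 kg


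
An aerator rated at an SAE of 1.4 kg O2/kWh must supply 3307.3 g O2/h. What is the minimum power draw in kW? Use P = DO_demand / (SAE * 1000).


SAE in g O2/kWh = 1.4 * 1000 = 1400 g/kWh
P = DO_demand / SAE_g = 3307.3 / 1400 = 2.36236 kW

2.36236 kW


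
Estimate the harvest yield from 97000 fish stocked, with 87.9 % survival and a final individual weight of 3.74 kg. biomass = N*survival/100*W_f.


Survivors = 97000 * 87.9/100 = 85263 fish
Harvest biomass = survivors * W_f = 85263 * 3.74 = 318883.62 kg

318883.62 kg


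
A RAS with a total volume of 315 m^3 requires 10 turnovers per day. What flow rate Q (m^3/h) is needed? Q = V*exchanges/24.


Daily recirculation volume = 315 m^3 * 10 = 3150 m^3/day
Flow rate Q = daily volume / 24 h = 3150 / 24 = 131.25 m^3/h

131.25 m^3/h


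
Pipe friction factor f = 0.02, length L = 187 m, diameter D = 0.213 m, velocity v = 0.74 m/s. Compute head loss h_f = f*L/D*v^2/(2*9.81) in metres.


v^2 = 0.74^2 = 0.5476 m^2/s^2
L/D = 187/0.213 = 877.93427
h_f = f*(L/D)*v^2/(2g) = 0.02 * 877.93427 * 0.5476 / 19.62 = 0.490068 m

0.490068 m


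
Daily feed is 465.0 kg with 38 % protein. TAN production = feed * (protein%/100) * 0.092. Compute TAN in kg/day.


Protein in feed = 465.0 * 38/100 = 176.7 kg/day
TAN = protein * 0.092 = 176.7 * 0.092 = 16.2564 kg/day

16.2564 kg/day


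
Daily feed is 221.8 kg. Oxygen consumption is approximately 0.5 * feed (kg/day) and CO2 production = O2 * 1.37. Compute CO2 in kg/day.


O2 = 221.8 * 0.5 = 110.9
CO2 = 110.9 * 1.37 = 151.933

151.933 kg/day


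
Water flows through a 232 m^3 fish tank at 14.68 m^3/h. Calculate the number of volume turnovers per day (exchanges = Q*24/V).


Daily flow volume = 14.68 m^3/h * 24 h = 352.32 m^3/day
Exchanges = daily flow / tank volume = 352.32 / 232 = 1.51862 exchanges/day

1.51862 exchanges/day


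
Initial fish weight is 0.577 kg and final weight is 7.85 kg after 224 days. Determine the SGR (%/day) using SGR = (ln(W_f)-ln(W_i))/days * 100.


ln(W_f) = ln(7.85) = 2.0605135
ln(W_i) = ln(0.577) = -0.54991301
ln(W_f) - ln(W_i) = 2.0605135 - -0.54991301 = 2.6104265
SGR = 2.6104265 / 224 * 100 = 1.16537 %/day

1.16537 %/day


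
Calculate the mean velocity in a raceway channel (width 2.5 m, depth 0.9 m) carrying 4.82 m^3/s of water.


Cross-sectional area = W * d = 2.5 * 0.9 = 2.25 m^2
Velocity = Q / A = 4.82 / 2.25 = 2.14222 m/s

2.14222 m/s


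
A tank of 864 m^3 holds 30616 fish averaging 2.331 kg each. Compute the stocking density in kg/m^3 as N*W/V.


Total biomass = 30616 fish * 2.331 kg = 71365.896 kg
Density = total biomass / volume = 71365.896 / 864 = 82.5994 kg/m^3

82.5994 kg/m^3


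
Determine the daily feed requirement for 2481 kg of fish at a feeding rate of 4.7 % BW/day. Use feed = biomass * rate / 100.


Feeding rate fraction = 4.7% / 100 = 0.047
Daily feed = 2481 kg * 0.047 = 116.607 kg/day

116.607 kg/day


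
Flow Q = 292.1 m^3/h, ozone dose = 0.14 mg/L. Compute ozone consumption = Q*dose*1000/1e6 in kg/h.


O3 demand (mg/h) = Q * dose * 1000 = 292.1 * 0.14 * 1000 = 40894 mg/h
Convert mg to kg: 40894 / 1e6 = 0.040894 kg/h

0.040894 kg/h


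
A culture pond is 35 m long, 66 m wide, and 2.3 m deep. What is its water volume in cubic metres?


Base area = L * W = 35 * 66 = 2310 m^2
Volume = area * depth = 2310 * 2.3 = 5313 m^3

5313 m^3


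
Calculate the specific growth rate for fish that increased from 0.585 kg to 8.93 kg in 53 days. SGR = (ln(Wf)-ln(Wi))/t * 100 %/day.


ln(W_f) = ln(8.93) = 2.1894164
ln(W_i) = ln(0.585) = -0.53614343
ln(W_f) - ln(W_i) = 2.1894164 - -0.53614343 = 2.7255598
SGR = 2.7255598 / 53 * 100 = 5.14257 %/day

5.14257 %/day


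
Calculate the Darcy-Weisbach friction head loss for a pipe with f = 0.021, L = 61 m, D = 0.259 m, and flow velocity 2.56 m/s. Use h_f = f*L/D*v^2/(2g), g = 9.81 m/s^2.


v^2 = 2.56^2 = 6.5536 m^2/s^2
L/D = 61/0.259 = 235.52124
h_f = f*(L/D)*v^2/(2g) = 0.021 * 235.52124 * 6.5536 / 19.62 = 1.65208 m

1.65208 m


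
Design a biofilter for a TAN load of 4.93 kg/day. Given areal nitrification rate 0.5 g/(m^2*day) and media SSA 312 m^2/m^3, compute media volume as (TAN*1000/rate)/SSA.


A = 4.93*1000 / 0.5 = 9860 m^2
V = 9860 / 312 = 31.6026

31.6026 m^3


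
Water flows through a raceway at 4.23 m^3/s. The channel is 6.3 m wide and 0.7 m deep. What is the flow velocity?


Cross-sectional area = W * d = 6.3 * 0.7 = 4.41 m^2
Velocity = Q / A = 4.23 / 4.41 = 0.959184 m/s

0.959184 m/s


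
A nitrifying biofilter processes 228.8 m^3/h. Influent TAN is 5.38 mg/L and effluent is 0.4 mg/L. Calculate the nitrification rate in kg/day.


Concentration drop: TAN_in - TAN_out = 5.38 - 0.4 = 4.98 mg/L
Hourly TAN removed = Q * dTAN = 228.8 m^3/h * 4.98 mg/L = 1139.424 g/h  (m^3/h * mg/L = g/h)
Daily TAN removed = 1139.424 * 24 = 27346.176 g/day
Convert to kg/day: 27346.176 / 1000 = 27.346176 kg/day

27.346176 kg/day


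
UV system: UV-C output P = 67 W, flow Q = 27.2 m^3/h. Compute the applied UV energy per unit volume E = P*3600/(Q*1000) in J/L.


Energy delivered per hour = 67 W * 3600 s = 241200 J/h
Volume treated per hour = 27.2 m^3/h * 1000 = 27200 L/h
dose = 241200 / 27200 = 8.86765 J/L

8.86765 J/L


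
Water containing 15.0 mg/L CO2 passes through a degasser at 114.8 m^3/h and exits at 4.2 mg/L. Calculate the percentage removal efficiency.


CO2_out / CO2_in = 4.2 / 15.0 = 0.28
Fraction remaining = 0.28
efficiency = (1 - 0.28) * 100 = 72 %

72 %


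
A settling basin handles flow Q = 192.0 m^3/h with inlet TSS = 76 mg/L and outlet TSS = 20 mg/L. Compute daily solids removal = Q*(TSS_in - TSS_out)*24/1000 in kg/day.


Concentration drop: TSS_in - TSS_out = 76 - 20 = 56 mg/L
Hourly solids removed = Q * dTSS = 192.0 m^3/h * 56 mg/L = 10752 g/h  (m^3/h * mg/L = g/h)
Daily solids removed = 10752 * 24 = 258048 g/day
Convert g to kg: 258048 / 1000 = 258.048 kg/day

258.048 kg/day


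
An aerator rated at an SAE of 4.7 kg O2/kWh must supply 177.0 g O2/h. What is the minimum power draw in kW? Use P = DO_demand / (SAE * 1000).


SAE in g O2/kWh = 4.7 * 1000 = 4700 g/kWh
P = DO_demand / SAE_g = 177.0 / 4700 = 0.0376596 kW

0.0376596 kW


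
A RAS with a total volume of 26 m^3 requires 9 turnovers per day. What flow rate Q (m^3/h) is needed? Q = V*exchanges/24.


Daily recirculation volume = 26 m^3 * 9 = 234 m^3/day
Flow rate Q = daily volume / 24 h = 234 / 24 = 9.75 m^3/h

9.75 m^3/h


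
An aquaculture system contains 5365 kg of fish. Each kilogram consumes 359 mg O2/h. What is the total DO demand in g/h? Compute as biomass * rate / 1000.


Total O2 consumption (mg/h) = 5365 kg * 359 mg/(kg*h) = 1926035 mg/h
Convert to g/h: 1926035 / 1000 = 1926.035 g/h

1926.035 g/h


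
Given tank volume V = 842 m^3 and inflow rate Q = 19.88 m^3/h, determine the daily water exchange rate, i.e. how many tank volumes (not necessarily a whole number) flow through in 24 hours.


Daily flow volume = 19.88 m^3/h * 24 h = 477.12 m^3/day
Exchanges = daily flow / tank volume = 477.12 / 842 = 0.566651 exchanges/day

0.566651 exchanges/day


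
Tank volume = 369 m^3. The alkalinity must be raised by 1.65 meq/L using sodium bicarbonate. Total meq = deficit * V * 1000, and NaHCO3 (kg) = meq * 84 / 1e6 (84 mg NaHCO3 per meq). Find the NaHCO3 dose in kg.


Tank volume in L = 369 m^3 * 1000 = 369000 L
Total meq required = 1.65 meq/L * 369000 L = 608850 meq
NaHCO3 mass = 608850 meq * 84 mg/meq / 1e6 = 51.1434 kg

51.1434 kg


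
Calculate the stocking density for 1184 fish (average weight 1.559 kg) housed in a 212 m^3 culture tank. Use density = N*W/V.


Total biomass = 1184 fish * 1.559 kg = 1845.856 kg
Density = total biomass / volume = 1845.856 / 212 = 8.70687 kg/m^3

8.70687 kg/m^3


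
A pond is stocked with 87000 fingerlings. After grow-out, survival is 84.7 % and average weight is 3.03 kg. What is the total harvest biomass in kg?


Survivors = 87000 * 84.7/100 = 73689 fish
Harvest biomass = survivors * W_f = 73689 * 3.03 = 223277.67 kg

223277.67 kg


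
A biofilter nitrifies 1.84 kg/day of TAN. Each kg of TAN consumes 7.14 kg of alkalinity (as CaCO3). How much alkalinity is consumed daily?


Alkalinity factor: 7.14 kg CaCO3 consumed per kg TAN nitrified
alk = 1.84 kg TAN * 7.14 = 13.1376 kg CaCO3/day

13.1376 kg CaCO3/day


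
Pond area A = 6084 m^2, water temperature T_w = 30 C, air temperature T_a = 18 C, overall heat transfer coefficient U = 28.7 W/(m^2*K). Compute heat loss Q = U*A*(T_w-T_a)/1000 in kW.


Temperature difference dT = 30 - 18 = 12 K
Heat loss (W) = U * A * dT = 28.7 * 6084 * 12 = 2095329.6 W
Convert to kW: 2095329.6 / 1000 = 2095.3296 kW

2095.3296 kW


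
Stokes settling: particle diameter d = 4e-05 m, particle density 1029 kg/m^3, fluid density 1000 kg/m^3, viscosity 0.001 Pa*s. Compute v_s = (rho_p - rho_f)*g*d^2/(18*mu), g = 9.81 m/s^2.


Density difference: rho_p - rho_f = 1029 - 1000 = 29 kg/m^3
d^2 = (4e-05)^2 = 1.6e-09 m^2
Numerator = (rho_p - rho_f) * g * d^2 = 29 * 9.81 * 1.6e-09 = 4.55184e-07
Denominator = 18 * mu = 18 * 0.001 = 0.018
v_s = 4.55184e-07 / 0.018 = 2.5288e-05 m/s
Check: Re = rho_f * v_s * d / mu = 1000 * 2.5288e-05 * 4e-05 / 0.001 = 0.00101 < 1, so Stokes' law applies.

2.5288e-05 m/s


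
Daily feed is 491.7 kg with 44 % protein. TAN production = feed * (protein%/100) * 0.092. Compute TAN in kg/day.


Protein in feed = 491.7 * 44/100 = 216.348 kg/day
TAN = protein * 0.092 = 216.348 * 0.092 = 19.904016 kg/day

19.904016 kg/day


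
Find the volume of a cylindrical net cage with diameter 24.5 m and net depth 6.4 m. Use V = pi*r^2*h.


r = d/2 = 24.5/2 = 12.25 m
Base area = pi*r^2 = pi*12.25^2 = 471.43525 m^2
Volume = 471.43525 * 6.4 = 3017.19 m^3

3017.19 m^3


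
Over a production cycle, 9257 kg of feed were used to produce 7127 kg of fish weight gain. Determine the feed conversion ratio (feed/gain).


FCR = feed consumed / weight gained
FCR = 9257 kg / 7127 kg = 1.29886

1.29886


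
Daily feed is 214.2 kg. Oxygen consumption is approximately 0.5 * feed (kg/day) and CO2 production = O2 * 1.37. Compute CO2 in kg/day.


O2 = 214.2 * 0.5 = 107.1
CO2 = 107.1 * 1.37 = 146.727

146.727 kg/day


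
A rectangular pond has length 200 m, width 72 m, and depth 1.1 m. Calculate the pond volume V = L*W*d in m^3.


Base area = L * W = 200 * 72 = 14400 m^2
Volume = area * depth = 14400 * 1.1 = 15840 m^3

15840 m^3


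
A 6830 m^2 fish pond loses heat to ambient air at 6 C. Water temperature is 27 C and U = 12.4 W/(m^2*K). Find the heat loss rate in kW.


Temperature difference dT = 27 - 6 = 21 K
Heat loss (W) = U * A * dT = 12.4 * 6830 * 21 = 1778532 W
Convert to kW: 1778532 / 1000 = 1778.532 kW

1778.532 kW


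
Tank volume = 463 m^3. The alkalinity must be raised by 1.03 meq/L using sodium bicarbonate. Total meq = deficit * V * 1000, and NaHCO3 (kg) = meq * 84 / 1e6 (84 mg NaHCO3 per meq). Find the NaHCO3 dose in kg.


Tank volume in L = 463 m^3 * 1000 = 463000 L
Total meq required = 1.03 meq/L * 463000 L = 476890 meq
NaHCO3 mass = 476890 meq * 84 mg/meq / 1e6 = 40.0588 kg

40.0588 kg


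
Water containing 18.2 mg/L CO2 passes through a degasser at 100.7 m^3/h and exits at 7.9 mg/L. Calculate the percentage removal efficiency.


CO2_out / CO2_in = 7.9 / 18.2 = 0.43406593
Fraction remaining = 0.43406593
efficiency = (1 - 0.43406593) * 100 = 56.5934 %

56.5934 %


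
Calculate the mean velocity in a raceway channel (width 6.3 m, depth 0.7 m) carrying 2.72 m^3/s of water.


Cross-sectional area = W * d = 6.3 * 0.7 = 4.41 m^2
Velocity = Q / A = 2.72 / 4.41 = 0.61678 m/s

0.61678 m/s


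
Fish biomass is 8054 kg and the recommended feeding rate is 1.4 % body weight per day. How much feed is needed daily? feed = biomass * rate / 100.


Feeding rate fraction = 1.4% / 100 = 0.014
Daily feed = 8054 kg * 0.014 = 112.756 kg/day

112.756 kg/day


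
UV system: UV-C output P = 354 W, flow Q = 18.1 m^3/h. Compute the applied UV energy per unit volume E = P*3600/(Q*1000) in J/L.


Energy delivered per hour = 354 W * 3600 s = 1274400 J/h
Volume treated per hour = 18.1 m^3/h * 1000 = 18100 L/h
dose = 1274400 / 18100 = 70.4088 J/L

70.4088 J/L


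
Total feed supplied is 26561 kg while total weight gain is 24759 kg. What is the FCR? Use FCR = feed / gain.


FCR = feed consumed / weight gained
FCR = 26561 kg / 24759 kg = 1.07278

1.07278


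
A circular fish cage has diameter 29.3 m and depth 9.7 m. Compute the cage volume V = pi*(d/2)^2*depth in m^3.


r = d/2 = 29.3/2 = 14.65 m
Base area = pi*r^2 = pi*14.65^2 = 674.25647 m^2
Volume = 674.25647 * 9.7 = 6540.29 m^3

6540.29 m^3


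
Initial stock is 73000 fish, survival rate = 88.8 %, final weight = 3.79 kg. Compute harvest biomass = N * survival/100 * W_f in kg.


Survivors = 73000 * 88.8/100 = 64824 fish
Harvest biomass = survivors * W_f = 64824 * 3.79 = 245682.96 kg

245682.96 kg


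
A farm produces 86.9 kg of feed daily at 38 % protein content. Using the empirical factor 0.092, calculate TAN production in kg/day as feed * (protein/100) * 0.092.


Protein in feed = 86.9 * 38/100 = 33.022 kg/day
TAN = protein * 0.092 = 33.022 * 0.092 = 3.038024 kg/day

3.038024 kg/day


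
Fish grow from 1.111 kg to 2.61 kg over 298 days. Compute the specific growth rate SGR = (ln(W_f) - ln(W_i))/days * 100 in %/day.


ln(W_f) = ln(2.61) = 0.95935022
ln(W_i) = ln(1.111) = 0.10526051
ln(W_f) - ln(W_i) = 0.95935022 - 0.10526051 = 0.85408971
SGR = 0.85408971 / 298 * 100 = 0.286607 %/day

0.286607 %/day


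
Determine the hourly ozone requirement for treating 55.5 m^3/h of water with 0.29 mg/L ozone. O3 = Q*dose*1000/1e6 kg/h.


O3 demand (mg/h) = Q * dose * 1000 = 55.5 * 0.29 * 1000 = 16095 mg/h
Convert mg to kg: 16095 / 1e6 = 0.016095 kg/h

0.016095 kg/h


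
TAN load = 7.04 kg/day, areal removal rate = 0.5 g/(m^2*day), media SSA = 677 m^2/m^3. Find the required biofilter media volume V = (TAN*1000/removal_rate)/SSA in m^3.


A = 7.04*1000 / 0.5 = 14080 m^2
V = 14080 / 677 = 20.7976

20.7976 m^3


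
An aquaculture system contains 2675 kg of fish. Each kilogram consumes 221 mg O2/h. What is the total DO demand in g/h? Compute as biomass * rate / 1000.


Total O2 consumption (mg/h) = 2675 kg * 221 mg/(kg*h) = 591175 mg/h
Convert to g/h: 591175 / 1000 = 591.175 g/h

591.175 g/h


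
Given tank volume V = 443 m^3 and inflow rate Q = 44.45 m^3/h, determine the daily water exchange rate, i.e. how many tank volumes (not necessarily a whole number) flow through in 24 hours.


Daily flow volume = 44.45 m^3/h * 24 h = 1066.8 m^3/day
Exchanges = daily flow / tank volume = 1066.8 / 443 = 2.40813 exchanges/day

2.40813 exchanges/day


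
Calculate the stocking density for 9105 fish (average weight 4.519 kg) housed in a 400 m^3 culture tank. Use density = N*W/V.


Total biomass = 9105 fish * 4.519 kg = 41145.495 kg
Density = total biomass / volume = 41145.495 / 400 = 102.864 kg/m^3

102.864 kg/m^3


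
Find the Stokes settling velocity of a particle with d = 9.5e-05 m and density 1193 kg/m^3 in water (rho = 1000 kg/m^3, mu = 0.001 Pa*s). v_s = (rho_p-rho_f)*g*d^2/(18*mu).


Density difference: rho_p - rho_f = 1193 - 1000 = 193 kg/m^3
d^2 = (9.5e-05)^2 = 9.025e-09 m^2
Numerator = (rho_p - rho_f) * g * d^2 = 193 * 9.81 * 9.025e-09 = 1.7087303e-05
Denominator = 18 * mu = 18 * 0.001 = 0.018
v_s = 1.7087303e-05 / 0.018 = 9.49295e-04 m/s
Check: Re = rho_f * v_s * d / mu = 1000 * 9.49295e-04 * 9.5e-05 / 0.001 = 0.0902 < 1, so Stokes' law applies.

9.49295e-04 m/s


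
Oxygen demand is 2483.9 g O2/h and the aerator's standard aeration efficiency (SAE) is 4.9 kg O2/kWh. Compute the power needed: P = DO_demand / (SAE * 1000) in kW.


SAE in g O2/kWh = 4.9 * 1000 = 4900 g/kWh
P = DO_demand / SAE_g = 2483.9 / 4900 = 0.506918 kW

0.506918 kW


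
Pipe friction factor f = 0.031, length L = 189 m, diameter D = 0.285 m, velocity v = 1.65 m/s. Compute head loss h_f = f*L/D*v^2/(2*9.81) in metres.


v^2 = 1.65^2 = 2.7225 m^2/s^2
L/D = 189/0.285 = 663.15789
h_f = f*(L/D)*v^2/(2g) = 0.031 * 663.15789 * 2.7225 / 19.62 = 2.85264 m

2.85264 m


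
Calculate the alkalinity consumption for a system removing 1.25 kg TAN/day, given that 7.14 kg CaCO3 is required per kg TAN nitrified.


Alkalinity factor: 7.14 kg CaCO3 consumed per kg TAN nitrified
alk = 1.25 kg TAN * 7.14 = 8.925 kg CaCO3/day

8.925 kg CaCO3/day


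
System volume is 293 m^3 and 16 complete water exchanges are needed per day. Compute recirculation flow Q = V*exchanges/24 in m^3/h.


Daily recirculation volume = 293 m^3 * 16 = 4688 m^3/day
Flow rate Q = daily volume / 24 h = 4688 / 24 = 195.333 m^3/h

195.333 m^3/h


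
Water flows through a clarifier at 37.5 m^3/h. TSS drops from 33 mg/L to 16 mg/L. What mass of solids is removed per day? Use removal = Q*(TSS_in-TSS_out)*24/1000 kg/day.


Concentration drop: TSS_in - TSS_out = 33 - 16 = 17 mg/L
Hourly solids removed = Q * dTSS = 37.5 m^3/h * 17 mg/L = 637.5 g/h  (m^3/h * mg/L = g/h)
Daily solids removed = 637.5 * 24 = 15300 g/day
Convert g to kg: 15300 / 1000 = 15.3 kg/day

15.3 kg/day


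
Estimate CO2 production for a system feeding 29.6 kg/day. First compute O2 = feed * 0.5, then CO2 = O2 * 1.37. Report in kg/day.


O2 = 29.6 * 0.5 = 14.8
CO2 = 14.8 * 1.37 = 20.276

20.276 kg/day


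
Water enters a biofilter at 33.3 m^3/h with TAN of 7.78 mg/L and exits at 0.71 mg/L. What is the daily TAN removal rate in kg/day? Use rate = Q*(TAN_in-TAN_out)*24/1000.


Concentration drop: TAN_in - TAN_out = 7.78 - 0.71 = 7.07 mg/L
Hourly TAN removed = Q * dTAN = 33.3 m^3/h * 7.07 mg/L = 235.431 g/h  (m^3/h * mg/L = g/h)
Daily TAN removed = 235.431 * 24 = 5650.344 g/day
Convert to kg/day: 5650.344 / 1000 = 5.650344 kg/day

5.650344 kg/day


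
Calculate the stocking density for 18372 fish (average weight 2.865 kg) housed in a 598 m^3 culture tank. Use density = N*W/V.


Total biomass = 18372 fish * 2.865 kg = 52635.78 kg
Density = total biomass / volume = 52635.78 / 598 = 88.0197 kg/m^3

88.0197 kg/m^3


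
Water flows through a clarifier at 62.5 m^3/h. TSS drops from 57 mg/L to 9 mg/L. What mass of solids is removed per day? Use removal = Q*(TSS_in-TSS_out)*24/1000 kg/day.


Concentration drop: TSS_in - TSS_out = 57 - 9 = 48 mg/L
Hourly solids removed = Q * dTSS = 62.5 m^3/h * 48 mg/L = 3000 g/h  (m^3/h * mg/L = g/h)
Daily solids removed = 3000 * 24 = 72000 g/day
Convert g to kg: 72000 / 1000 = 72 kg/day

72 kg/day


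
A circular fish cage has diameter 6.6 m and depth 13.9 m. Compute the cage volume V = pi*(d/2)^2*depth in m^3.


r = d/2 = 6.6/2 = 3.3 m
Base area = pi*r^2 = pi*3.3^2 = 34.211944 m^2
Volume = 34.211944 * 13.9 = 475.546 m^3

475.546 m^3


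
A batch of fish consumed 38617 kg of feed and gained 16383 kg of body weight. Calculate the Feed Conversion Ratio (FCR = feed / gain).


FCR = feed consumed / weight gained
FCR = 38617 kg / 16383 kg = 2.35714

2.35714


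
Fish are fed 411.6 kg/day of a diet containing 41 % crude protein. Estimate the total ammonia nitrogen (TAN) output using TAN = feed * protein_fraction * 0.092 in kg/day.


Protein in feed = 411.6 * 41/100 = 168.756 kg/day
TAN = protein * 0.092 = 168.756 * 0.092 = 15.525552 kg/day

15.525552 kg/day


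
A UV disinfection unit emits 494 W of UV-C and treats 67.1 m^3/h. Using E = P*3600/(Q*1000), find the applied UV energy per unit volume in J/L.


Energy delivered per hour = 494 W * 3600 s = 1778400 J/h
Volume treated per hour = 67.1 m^3/h * 1000 = 67100 L/h
dose = 1778400 / 67100 = 26.5037 J/L

26.5037 J/L


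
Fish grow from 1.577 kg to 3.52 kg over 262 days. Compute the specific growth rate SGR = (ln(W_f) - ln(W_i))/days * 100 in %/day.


ln(W_f) = ln(3.52) = 1.258461
ln(W_i) = ln(1.577) = 0.45552431
ln(W_f) - ln(W_i) = 1.258461 - 0.45552431 = 0.80293669
SGR = 0.80293669 / 262 * 100 = 0.306464 %/day

0.306464 %/day


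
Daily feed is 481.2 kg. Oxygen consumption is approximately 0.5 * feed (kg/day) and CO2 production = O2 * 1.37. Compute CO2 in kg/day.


O2 = 481.2 * 0.5 = 240.6
CO2 = 240.6 * 1.37 = 329.622

329.622 kg/day


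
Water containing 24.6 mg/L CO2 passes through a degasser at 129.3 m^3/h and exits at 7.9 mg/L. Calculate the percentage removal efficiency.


CO2_out / CO2_in = 7.9 / 24.6 = 0.32113821
Fraction remaining = 0.32113821
efficiency = (1 - 0.32113821) * 100 = 67.8862 %

67.8862 %


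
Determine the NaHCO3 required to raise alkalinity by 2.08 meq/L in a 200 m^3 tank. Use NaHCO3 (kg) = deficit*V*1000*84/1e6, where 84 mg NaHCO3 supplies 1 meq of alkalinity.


Tank volume in L = 200 m^3 * 1000 = 200000 L
Total meq required = 2.08 meq/L * 200000 L = 416000 meq
NaHCO3 mass = 416000 meq * 84 mg/meq / 1e6 = 34.944 kg

34.944 kg


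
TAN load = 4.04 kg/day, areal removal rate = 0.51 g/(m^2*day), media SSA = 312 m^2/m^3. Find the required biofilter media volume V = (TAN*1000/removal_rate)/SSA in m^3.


A = 4.04*1000 / 0.51 = 7921.5686 m^2
V = 7921.5686 / 312 = 25.3896

25.3896 m^3


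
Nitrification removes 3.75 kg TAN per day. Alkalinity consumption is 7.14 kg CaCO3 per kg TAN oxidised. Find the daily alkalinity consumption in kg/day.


Alkalinity factor: 7.14 kg CaCO3 consumed per kg TAN nitrified
alk = 3.75 kg TAN * 7.14 = 26.775 kg CaCO3/day

26.775 kg CaCO3/day


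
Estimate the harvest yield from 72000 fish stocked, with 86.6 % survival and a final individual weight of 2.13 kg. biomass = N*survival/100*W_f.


Survivors = 72000 * 86.6/100 = 62352 fish
Harvest biomass = survivors * W_f = 62352 * 2.13 = 132809.76 kg

132809.76 kg


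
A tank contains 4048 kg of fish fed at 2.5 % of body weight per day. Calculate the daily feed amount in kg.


Feeding rate fraction = 2.5% / 100 = 0.025
Daily feed = 4048 kg * 0.025 = 101.2 kg/day

101.2 kg/day


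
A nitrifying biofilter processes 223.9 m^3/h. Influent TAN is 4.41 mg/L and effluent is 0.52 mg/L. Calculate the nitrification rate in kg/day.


Concentration drop: TAN_in - TAN_out = 4.41 - 0.52 = 3.89 mg/L
Hourly TAN removed = Q * dTAN = 223.9 m^3/h * 3.89 mg/L = 870.971 g/h  (m^3/h * mg/L = g/h)
Daily TAN removed = 870.971 * 24 = 20903.304 g/day
Convert to kg/day: 20903.304 / 1000 = 20.903304 kg/day

20.903304 kg/day


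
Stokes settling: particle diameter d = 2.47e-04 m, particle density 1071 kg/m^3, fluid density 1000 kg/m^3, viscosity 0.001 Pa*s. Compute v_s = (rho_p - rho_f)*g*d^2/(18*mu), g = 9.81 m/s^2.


Density difference: rho_p - rho_f = 1071 - 1000 = 71 kg/m^3
d^2 = (2.47e-04)^2 = 6.1009e-08 m^2
Numerator = (rho_p - rho_f) * g * d^2 = 71 * 9.81 * 6.1009e-08 = 4.2493379e-05
Denominator = 18 * mu = 18 * 0.001 = 0.018
v_s = 4.2493379e-05 / 0.018 = 0.00236074 m/s
Check: Re = rho_f * v_s * d / mu = 1000 * 0.00236074 * 2.47e-04 / 0.001 = 0.583 < 1, so Stokes' law applies.

0.00236074 m/s


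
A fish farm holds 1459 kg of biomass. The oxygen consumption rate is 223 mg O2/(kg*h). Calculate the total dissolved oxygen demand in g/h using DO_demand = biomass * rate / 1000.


Total O2 consumption (mg/h) = 1459 kg * 223 mg/(kg*h) = 325357 mg/h
Convert to g/h: 325357 / 1000 = 325.357 g/h

325.357 g/h


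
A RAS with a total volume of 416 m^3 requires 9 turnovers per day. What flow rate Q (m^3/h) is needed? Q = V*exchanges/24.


Daily recirculation volume = 416 m^3 * 9 = 3744 m^3/day
Flow rate Q = daily volume / 24 h = 3744 / 24 = 156 m^3/h

156 m^3/h


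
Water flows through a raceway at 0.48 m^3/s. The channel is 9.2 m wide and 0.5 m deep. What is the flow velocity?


Cross-sectional area = W * d = 9.2 * 0.5 = 4.6 m^2
Velocity = Q / A = 0.48 / 4.6 = 0.104348 m/s

0.104348 m/s


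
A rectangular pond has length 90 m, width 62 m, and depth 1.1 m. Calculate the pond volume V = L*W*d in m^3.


Base area = L * W = 90 * 62 = 5580 m^2
Volume = area * depth = 5580 * 1.1 = 6138 m^3

6138 m^3


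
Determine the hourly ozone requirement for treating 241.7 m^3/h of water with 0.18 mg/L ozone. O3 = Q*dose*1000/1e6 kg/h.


O3 demand (mg/h) = Q * dose * 1000 = 241.7 * 0.18 * 1000 = 43506 mg/h
Convert mg to kg: 43506 / 1e6 = 0.043506 kg/h

0.043506 kg/h


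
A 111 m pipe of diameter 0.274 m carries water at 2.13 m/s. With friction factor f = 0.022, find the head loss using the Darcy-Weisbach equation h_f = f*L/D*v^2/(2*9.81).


v^2 = 2.13^2 = 4.5369 m^2/s^2
L/D = 111/0.274 = 405.10949
h_f = f*(L/D)*v^2/(2g) = 0.022 * 405.10949 * 4.5369 / 19.62 = 2.06089 m

2.06089 m


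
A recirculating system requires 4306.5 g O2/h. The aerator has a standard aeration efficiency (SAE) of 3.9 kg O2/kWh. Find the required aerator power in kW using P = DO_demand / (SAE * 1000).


SAE in g O2/kWh = 3.9 * 1000 = 3900 g/kWh
P = DO_demand / SAE_g = 4306.5 / 3900 = 1.10423 kW

1.10423 kW


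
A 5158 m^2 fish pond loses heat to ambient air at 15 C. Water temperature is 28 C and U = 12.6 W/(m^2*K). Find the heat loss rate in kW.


Temperature difference dT = 28 - 15 = 13 K
Heat loss (W) = U * A * dT = 12.6 * 5158 * 13 = 844880.4 W
Convert to kW: 844880.4 / 1000 = 844.8804 kW

844.8804 kW


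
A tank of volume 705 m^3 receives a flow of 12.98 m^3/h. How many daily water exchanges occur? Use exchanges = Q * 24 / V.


Daily flow volume = 12.98 m^3/h * 24 h = 311.52 m^3/day
Exchanges = daily flow / tank volume = 311.52 / 705 = 0.441872 exchanges/day

0.441872 exchanges/day


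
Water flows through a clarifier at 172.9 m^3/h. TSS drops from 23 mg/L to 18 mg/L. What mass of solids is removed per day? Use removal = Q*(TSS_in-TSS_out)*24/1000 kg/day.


Concentration drop: TSS_in - TSS_out = 23 - 18 = 5 mg/L
Hourly solids removed = Q * dTSS = 172.9 m^3/h * 5 mg/L = 864.5 g/h  (m^3/h * mg/L = g/h)
Daily solids removed = 864.5 * 24 = 20748 g/day
Convert g to kg: 20748 / 1000 = 20.748 kg/day

20.748 kg/day


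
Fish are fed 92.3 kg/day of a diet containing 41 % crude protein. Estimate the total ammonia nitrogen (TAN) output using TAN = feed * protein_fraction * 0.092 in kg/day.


Protein in feed = 92.3 * 41/100 = 37.843 kg/day
TAN = protein * 0.092 = 37.843 * 0.092 = 3.481556 kg/day

3.481556 kg/day


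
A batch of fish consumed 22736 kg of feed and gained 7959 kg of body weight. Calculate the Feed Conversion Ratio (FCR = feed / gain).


FCR = feed consumed / weight gained
FCR = 22736 kg / 7959 kg = 2.85664

2.85664


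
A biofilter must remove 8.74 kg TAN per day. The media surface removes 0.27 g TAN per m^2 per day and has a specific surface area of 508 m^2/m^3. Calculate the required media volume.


A = 8.74*1000 / 0.27 = 32370.37 m^2
V = 32370.37 / 508 = 63.7212

63.7212 m^3


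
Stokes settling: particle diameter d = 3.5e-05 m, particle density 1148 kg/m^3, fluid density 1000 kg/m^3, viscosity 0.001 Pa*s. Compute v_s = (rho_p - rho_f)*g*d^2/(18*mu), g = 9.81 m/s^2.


Density difference: rho_p - rho_f = 1148 - 1000 = 148 kg/m^3
d^2 = (3.5e-05)^2 = 1.225e-09 m^2
Numerator = (rho_p - rho_f) * g * d^2 = 148 * 9.81 * 1.225e-09 = 1.778553e-06
Denominator = 18 * mu = 18 * 0.001 = 0.018
v_s = 1.778553e-06 / 0.018 = 9.88085e-05 m/s
Check: Re = rho_f * v_s * d / mu = 1000 * 9.88085e-05 * 3.5e-05 / 0.001 = 0.00346 < 1, so Stokes' law applies.

9.88085e-05 m/s


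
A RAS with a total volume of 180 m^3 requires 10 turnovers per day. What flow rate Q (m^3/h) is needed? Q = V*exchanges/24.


Daily recirculation volume = 180 m^3 * 10 = 1800 m^3/day
Flow rate Q = daily volume / 24 h = 1800 / 24 = 75 m^3/h

75 m^3/h


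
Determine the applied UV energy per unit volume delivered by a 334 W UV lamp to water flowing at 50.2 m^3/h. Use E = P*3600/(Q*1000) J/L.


Energy delivered per hour = 334 W * 3600 s = 1202400 J/h
Volume treated per hour = 50.2 m^3/h * 1000 = 50200 L/h
dose = 1202400 / 50200 = 23.9522 J/L

23.9522 J/L


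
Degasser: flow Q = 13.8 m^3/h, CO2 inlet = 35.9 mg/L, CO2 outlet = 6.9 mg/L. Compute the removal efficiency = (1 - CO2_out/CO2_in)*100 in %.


CO2_out / CO2_in = 6.9 / 35.9 = 0.19220056
Fraction remaining = 0.19220056
efficiency = (1 - 0.19220056) * 100 = 80.7799 %

80.7799 %


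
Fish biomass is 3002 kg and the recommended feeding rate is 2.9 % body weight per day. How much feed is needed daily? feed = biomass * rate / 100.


Feeding rate fraction = 2.9% / 100 = 0.029
Daily feed = 3002 kg * 0.029 = 87.058 kg/day

87.058 kg/day


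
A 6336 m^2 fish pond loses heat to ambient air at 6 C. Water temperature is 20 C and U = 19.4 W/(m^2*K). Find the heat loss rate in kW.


Temperature difference dT = 20 - 6 = 14 K
Heat loss (W) = U * A * dT = 19.4 * 6336 * 14 = 1720857.6 W
Convert to kW: 1720857.6 / 1000 = 1720.8576 kW

1720.8576 kW


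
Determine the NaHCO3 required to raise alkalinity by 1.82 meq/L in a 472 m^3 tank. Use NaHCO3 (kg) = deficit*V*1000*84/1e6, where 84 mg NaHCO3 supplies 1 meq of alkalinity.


Tank volume in L = 472 m^3 * 1000 = 472000 L
Total meq required = 1.82 meq/L * 472000 L = 859040 meq
NaHCO3 mass = 859040 meq * 84 mg/meq / 1e6 = 72.1594 kg

72.1594 kg


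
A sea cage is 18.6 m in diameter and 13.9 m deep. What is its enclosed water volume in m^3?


r = d/2 = 18.6/2 = 9.3 m
Base area = pi*r^2 = pi*9.3^2 = 271.71635 m^2
Volume = 271.71635 * 13.9 = 3776.86 m^3

3776.86 m^3


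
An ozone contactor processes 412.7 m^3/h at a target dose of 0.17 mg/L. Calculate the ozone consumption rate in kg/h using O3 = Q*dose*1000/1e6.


O3 demand (mg/h) = Q * dose * 1000 = 412.7 * 0.17 * 1000 = 70159 mg/h
Convert mg to kg: 70159 / 1e6 = 0.070159 kg/h

0.070159 kg/h


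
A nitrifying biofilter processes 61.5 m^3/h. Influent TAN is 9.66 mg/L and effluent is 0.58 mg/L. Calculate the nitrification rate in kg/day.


Concentration drop: TAN_in - TAN_out = 9.66 - 0.58 = 9.08 mg/L
Hourly TAN removed = Q * dTAN = 61.5 m^3/h * 9.08 mg/L = 558.42 g/h  (m^3/h * mg/L = g/h)
Daily TAN removed = 558.42 * 24 = 13402.08 g/day
Convert to kg/day: 13402.08 / 1000 = 13.40208 kg/day

13.40208 kg/day


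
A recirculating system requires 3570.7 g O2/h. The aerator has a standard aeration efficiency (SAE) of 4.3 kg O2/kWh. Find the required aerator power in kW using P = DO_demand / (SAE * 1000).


SAE in g O2/kWh = 4.3 * 1000 = 4300 g/kWh
P = DO_demand / SAE_g = 3570.7 / 4300 = 0.830395 kW

0.830395 kW


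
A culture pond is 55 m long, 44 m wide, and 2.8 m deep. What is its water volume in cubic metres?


Base area = L * W = 55 * 44 = 2420 m^2
Volume = area * depth = 2420 * 2.8 = 6776 m^3

6776 m^3


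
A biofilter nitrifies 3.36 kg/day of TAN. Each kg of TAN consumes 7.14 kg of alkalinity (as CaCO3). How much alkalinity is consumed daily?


Alkalinity factor: 7.14 kg CaCO3 consumed per kg TAN nitrified
alk = 3.36 kg TAN * 7.14 = 23.9904 kg CaCO3/day

23.9904 kg CaCO3/day


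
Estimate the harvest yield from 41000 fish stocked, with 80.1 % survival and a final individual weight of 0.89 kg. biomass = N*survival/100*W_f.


Survivors = 41000 * 80.1/100 = 32841 fish
Harvest biomass = survivors * W_f = 32841 * 0.89 = 29228.49 kg

29228.49 kg


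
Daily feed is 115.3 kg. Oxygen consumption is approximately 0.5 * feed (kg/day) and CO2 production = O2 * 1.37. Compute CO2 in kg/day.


O2 = 115.3 * 0.5 = 57.65
CO2 = 57.65 * 1.37 = 78.9805

78.9805 kg/day


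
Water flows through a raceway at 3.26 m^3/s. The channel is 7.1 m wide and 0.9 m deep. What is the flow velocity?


Cross-sectional area = W * d = 7.1 * 0.9 = 6.39 m^2
Velocity = Q / A = 3.26 / 6.39 = 0.510172 m/s

0.510172 m/s


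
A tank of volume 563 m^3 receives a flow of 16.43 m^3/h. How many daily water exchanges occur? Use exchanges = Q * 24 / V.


Daily flow volume = 16.43 m^3/h * 24 h = 394.32 m^3/day
Exchanges = daily flow / tank volume = 394.32 / 563 = 0.700391 exchanges/day

0.700391 exchanges/day


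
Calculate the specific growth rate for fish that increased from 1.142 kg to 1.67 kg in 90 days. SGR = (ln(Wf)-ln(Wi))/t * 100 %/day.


ln(W_f) = ln(1.67) = 0.51282363
ln(W_i) = ln(1.142) = 0.13278111
ln(W_f) - ln(W_i) = 0.51282363 - 0.13278111 = 0.38004252
SGR = 0.38004252 / 90 * 100 = 0.422269 %/day

0.422269 %/day


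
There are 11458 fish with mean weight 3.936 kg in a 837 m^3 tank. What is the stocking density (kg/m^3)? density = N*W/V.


Total biomass = 11458 fish * 3.936 kg = 45098.688 kg
Density = total biomass / volume = 45098.688 / 837 = 53.8813 kg/m^3

53.8813 kg/m^3


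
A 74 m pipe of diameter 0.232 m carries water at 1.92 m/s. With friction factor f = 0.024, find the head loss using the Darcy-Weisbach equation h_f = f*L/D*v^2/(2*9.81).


v^2 = 1.92^2 = 3.6864 m^2/s^2
L/D = 74/0.232 = 318.96552
h_f = f*(L/D)*v^2/(2g) = 0.024 * 318.96552 * 3.6864 / 19.62 = 1.43833 m

1.43833 m


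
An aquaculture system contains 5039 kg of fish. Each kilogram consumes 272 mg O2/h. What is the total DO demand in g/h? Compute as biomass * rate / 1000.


Total O2 consumption (mg/h) = 5039 kg * 272 mg/(kg*h) = 1370608 mg/h
Convert to g/h: 1370608 / 1000 = 1370.608 g/h

1370.608 g/h


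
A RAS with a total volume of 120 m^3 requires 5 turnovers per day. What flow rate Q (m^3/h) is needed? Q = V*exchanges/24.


Daily recirculation volume = 120 m^3 * 5 = 600 m^3/day
Flow rate Q = daily volume / 24 h = 600 / 24 = 25 m^3/h

25 m^3/h


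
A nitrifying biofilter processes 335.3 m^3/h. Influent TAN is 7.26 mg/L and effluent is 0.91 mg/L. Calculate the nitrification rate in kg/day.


Concentration drop: TAN_in - TAN_out = 7.26 - 0.91 = 6.35 mg/L
Hourly TAN removed = Q * dTAN = 335.3 m^3/h * 6.35 mg/L = 2129.155 g/h  (m^3/h * mg/L = g/h)
Daily TAN removed = 2129.155 * 24 = 51099.72 g/day
Convert to kg/day: 51099.72 / 1000 = 51.09972 kg/day

51.09972 kg/day


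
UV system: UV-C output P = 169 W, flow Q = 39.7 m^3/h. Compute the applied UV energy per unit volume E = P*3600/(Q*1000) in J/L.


Energy delivered per hour = 169 W * 3600 s = 608400 J/h
Volume treated per hour = 39.7 m^3/h * 1000 = 39700 L/h
dose = 608400 / 39700 = 15.3249 J/L

15.3249 J/L


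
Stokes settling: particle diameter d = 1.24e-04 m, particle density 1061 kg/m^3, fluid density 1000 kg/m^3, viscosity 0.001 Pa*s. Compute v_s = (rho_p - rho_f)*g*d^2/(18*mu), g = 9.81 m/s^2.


Density difference: rho_p - rho_f = 1061 - 1000 = 61 kg/m^3
d^2 = (1.24e-04)^2 = 1.5376e-08 m^2
Numerator = (rho_p - rho_f) * g * d^2 = 61 * 9.81 * 1.5376e-08 = 9.2011522e-06
Denominator = 18 * mu = 18 * 0.001 = 0.018
v_s = 9.2011522e-06 / 0.018 = 5.11175e-04 m/s
Check: Re = rho_f * v_s * d / mu = 1000 * 5.11175e-04 * 1.24e-04 / 0.001 = 0.0634 < 1, so Stokes' law applies.

5.11175e-04 m/s


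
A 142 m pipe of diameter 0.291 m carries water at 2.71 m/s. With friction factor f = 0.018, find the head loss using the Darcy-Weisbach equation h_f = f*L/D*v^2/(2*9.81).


v^2 = 2.71^2 = 7.3441 m^2/s^2
L/D = 142/0.291 = 487.97251
h_f = f*(L/D)*v^2/(2g) = 0.018 * 487.97251 * 7.3441 / 19.62 = 3.28782 m

3.28782 m


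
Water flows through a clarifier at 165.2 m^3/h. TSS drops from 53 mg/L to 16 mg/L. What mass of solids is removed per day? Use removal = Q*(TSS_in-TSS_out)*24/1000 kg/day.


Concentration drop: TSS_in - TSS_out = 53 - 16 = 37 mg/L
Hourly solids removed = Q * dTSS = 165.2 m^3/h * 37 mg/L = 6112.4 g/h  (m^3/h * mg/L = g/h)
Daily solids removed = 6112.4 * 24 = 146697.6 g/day
Convert g to kg: 146697.6 / 1000 = 146.6976 kg/day

146.6976 kg/day
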